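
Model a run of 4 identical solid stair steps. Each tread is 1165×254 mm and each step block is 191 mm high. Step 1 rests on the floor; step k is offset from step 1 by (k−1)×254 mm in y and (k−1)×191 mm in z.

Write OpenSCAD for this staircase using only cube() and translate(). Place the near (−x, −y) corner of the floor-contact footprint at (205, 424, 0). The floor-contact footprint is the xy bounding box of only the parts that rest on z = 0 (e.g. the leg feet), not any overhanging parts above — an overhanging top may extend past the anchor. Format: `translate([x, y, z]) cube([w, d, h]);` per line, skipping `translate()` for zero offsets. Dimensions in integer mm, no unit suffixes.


translate([205, 424, 0]) cube([1165, 254, 191]);
translate([205, 678, 191]) cube([1165, 254, 191]);
translate([205, 932, 382]) cube([1165, 254, 191]);
translate([205, 1186, 573]) cube([1165, 254, 191]);


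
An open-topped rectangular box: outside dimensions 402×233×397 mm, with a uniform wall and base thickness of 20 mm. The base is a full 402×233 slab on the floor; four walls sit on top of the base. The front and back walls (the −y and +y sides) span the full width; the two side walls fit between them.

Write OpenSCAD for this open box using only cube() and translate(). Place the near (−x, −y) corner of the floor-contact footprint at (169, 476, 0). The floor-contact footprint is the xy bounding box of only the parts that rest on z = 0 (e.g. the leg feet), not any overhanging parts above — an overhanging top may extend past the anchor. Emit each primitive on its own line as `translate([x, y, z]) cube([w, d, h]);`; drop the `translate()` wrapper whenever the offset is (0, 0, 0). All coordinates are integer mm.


translate([169, 476, 0]) cube([402, 233, 20]);
translate([169, 476, 20]) cube([402, 20, 377]);
translate([169, 689, 20]) cube([402, 20, 377]);
translate([169, 496, 20]) cube([20, 193, 377]);
translate([551, 496, 20]) cube([20, 193, 377]);


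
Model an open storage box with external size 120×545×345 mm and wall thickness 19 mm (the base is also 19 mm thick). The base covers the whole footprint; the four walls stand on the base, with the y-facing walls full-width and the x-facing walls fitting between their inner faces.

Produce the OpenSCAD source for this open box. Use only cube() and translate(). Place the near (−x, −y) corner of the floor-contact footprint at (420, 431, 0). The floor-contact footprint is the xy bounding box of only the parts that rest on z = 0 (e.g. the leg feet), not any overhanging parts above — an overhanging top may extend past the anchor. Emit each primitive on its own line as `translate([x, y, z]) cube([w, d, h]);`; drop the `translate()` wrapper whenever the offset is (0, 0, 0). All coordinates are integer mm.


translate([420, 431, 0]) cube([120, 545, 19]);
translate([420, 431, 19]) cube([120, 19, 326]);
translate([420, 957, 19]) cube([120, 19, 326]);
translate([420, 450, 19]) cube([19, 507, 326]);
translate([521, 450, 19]) cube([19, 507, 326]);


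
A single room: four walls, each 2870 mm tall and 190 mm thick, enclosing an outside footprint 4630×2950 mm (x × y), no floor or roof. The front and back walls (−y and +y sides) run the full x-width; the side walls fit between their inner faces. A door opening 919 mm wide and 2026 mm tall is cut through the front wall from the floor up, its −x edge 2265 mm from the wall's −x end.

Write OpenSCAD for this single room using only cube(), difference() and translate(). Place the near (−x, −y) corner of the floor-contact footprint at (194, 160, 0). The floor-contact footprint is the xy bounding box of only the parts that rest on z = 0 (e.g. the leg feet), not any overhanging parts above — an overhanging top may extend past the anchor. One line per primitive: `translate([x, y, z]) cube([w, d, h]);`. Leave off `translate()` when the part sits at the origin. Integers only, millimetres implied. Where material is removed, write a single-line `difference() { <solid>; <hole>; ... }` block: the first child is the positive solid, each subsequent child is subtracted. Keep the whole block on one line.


difference() { translate([194, 160, 0]) cube([4630, 190, 2870]); translate([2459, 160, 0]) cube([919, 190, 2026]); }
translate([194, 2920, 0]) cube([4630, 190, 2870]);
translate([194, 350, 0]) cube([190, 2570, 2870]);
translate([4634, 350, 0]) cube([190, 2570, 2870]);


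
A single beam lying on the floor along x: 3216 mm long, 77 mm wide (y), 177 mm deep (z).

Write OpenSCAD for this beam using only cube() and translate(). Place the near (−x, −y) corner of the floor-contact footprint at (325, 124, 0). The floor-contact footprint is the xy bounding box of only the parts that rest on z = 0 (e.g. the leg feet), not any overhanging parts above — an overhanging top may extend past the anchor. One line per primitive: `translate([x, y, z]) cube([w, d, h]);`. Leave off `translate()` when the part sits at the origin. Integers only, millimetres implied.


translate([325, 124, 0]) cube([3216, 77, 177]);


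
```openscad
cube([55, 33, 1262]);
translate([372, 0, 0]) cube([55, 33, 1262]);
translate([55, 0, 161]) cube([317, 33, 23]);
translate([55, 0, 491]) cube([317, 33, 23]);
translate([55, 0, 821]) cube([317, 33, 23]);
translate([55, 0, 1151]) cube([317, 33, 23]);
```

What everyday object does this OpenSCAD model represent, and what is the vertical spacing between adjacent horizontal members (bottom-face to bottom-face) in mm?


A ladder. The rung spacing is 330 mm.

Two tall 55×33 posts with 4 short bars between them — a ladder. Adjacent rungs sit at z = 161 and z = 491, so the spacing is 491 − 161 = 330 mm.


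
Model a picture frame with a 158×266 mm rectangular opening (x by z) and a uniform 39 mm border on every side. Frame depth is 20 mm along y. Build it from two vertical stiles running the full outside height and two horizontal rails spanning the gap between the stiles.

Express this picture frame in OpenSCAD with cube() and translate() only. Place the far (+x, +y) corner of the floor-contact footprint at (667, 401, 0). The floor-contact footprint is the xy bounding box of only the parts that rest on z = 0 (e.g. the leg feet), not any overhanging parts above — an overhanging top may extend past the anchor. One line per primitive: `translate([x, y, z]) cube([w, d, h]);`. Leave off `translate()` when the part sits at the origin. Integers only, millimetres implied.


translate([431, 381, 0]) cube([39, 20, 344]);
translate([628, 381, 0]) cube([39, 20, 344]);
translate([470, 381, 0]) cube([158, 20, 39]);
translate([470, 381, 305]) cube([158, 20, 39]);


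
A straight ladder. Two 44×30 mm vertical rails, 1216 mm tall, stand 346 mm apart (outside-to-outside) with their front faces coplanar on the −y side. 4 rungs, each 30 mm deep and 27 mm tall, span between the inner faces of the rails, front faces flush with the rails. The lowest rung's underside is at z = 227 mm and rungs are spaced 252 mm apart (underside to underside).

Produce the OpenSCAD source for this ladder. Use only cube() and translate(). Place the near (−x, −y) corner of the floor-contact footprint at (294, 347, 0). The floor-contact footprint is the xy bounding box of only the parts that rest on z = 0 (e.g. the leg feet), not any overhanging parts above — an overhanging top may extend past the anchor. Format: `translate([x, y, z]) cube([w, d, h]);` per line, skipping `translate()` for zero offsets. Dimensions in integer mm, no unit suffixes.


// rung span = 346 - 2*44 = 258
// rung[k] z = 227 + k*252
translate([294, 347, 0]) cube([44, 30, 1216]);
translate([596, 347, 0]) cube([44, 30, 1216]);
translate([338, 347, 227]) cube([258, 30, 27]);
translate([338, 347, 479]) cube([258, 30, 27]);
translate([338, 347, 731]) cube([258, 30, 27]);
translate([338, 347, 983]) cube([258, 30, 27]);


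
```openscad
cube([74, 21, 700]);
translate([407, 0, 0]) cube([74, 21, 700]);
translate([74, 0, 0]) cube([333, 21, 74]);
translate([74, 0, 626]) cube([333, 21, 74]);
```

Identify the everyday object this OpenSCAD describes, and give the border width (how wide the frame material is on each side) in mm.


A picture frame. The border width is 74 mm.

Four thin pieces enclosing a rectangular opening — a picture frame. The two full-height stiles are 700 mm tall; the top rail sits at z = 626 and is 74 mm tall, so the border above the opening is 700 − 626 = 74 mm, matching the stile x-width.


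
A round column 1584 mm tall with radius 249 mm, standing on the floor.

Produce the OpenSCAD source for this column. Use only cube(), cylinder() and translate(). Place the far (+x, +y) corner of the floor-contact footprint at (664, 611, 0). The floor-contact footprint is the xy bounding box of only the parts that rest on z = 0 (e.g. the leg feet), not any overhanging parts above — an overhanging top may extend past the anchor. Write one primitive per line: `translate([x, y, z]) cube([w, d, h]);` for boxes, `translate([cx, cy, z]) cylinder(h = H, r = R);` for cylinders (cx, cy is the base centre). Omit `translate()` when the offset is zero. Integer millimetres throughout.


translate([415, 362, 0]) cylinder(h = 1584, r = 249);


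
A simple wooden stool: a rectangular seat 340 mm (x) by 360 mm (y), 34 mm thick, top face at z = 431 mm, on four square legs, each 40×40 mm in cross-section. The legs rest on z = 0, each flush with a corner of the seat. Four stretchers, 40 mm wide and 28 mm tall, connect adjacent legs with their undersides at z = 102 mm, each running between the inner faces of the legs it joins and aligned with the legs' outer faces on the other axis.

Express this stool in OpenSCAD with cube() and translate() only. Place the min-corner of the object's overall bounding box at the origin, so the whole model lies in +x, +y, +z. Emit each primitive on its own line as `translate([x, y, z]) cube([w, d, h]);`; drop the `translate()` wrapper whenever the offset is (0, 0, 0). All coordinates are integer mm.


translate([0, 0, 397]) cube([340, 360, 34]);
cube([40, 40, 397]);
translate([300, 0, 0]) cube([40, 40, 397]);
translate([0, 320, 0]) cube([40, 40, 397]);
translate([300, 320, 0]) cube([40, 40, 397]);
translate([40, 0, 102]) cube([260, 40, 28]);
translate([40, 320, 102]) cube([260, 40, 28]);
translate([0, 40, 102]) cube([40, 280, 28]);
translate([300, 40, 102]) cube([40, 280, 28]);


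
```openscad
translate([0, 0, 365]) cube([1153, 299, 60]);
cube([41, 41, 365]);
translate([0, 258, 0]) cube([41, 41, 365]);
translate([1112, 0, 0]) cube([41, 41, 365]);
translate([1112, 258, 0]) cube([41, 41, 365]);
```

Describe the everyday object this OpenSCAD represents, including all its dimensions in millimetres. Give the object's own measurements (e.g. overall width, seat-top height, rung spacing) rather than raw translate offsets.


A long wooden bench with a 1153 mm (x) × 299 mm (y) seat, 60 mm thick, its top surface 425 mm above the floor. Four 41 mm square legs at the seat corners, flush with the edges, run from z = 0 to the seat underside.


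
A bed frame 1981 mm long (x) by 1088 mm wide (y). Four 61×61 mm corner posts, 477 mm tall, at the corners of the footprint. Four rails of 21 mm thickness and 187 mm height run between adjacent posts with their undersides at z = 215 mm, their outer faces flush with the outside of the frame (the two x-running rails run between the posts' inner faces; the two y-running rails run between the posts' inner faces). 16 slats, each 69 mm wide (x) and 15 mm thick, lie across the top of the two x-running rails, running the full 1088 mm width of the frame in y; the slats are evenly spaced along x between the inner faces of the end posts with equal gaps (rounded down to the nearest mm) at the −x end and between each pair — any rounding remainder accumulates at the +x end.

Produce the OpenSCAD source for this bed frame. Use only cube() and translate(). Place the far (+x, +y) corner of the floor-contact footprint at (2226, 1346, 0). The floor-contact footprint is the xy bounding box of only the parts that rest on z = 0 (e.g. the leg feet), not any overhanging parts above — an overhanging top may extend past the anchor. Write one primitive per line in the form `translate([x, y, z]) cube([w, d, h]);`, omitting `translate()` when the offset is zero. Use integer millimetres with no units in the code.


// slat z = rail_z + rail_h = 215 + 187 = 402
// slat gap = ⌊(1859 − 16·69) / 17⌋ = 44
translate([245, 258, 0]) cube([61, 61, 477]);
translate([245, 1285, 0]) cube([61, 61, 477]);
translate([2165, 258, 0]) cube([61, 61, 477]);
translate([2165, 1285, 0]) cube([61, 61, 477]);
translate([306, 258, 215]) cube([1859, 21, 187]);
translate([306, 1325, 215]) cube([1859, 21, 187]);
translate([245, 319, 215]) cube([21, 966, 187]);
translate([2205, 319, 215]) cube([21, 966, 187]);
translate([350, 258, 402]) cube([69, 1088, 15]);
translate([463, 258, 402]) cube([69, 1088, 15]);
translate([576, 258, 402]) cube([69, 1088, 15]);
translate([689, 258, 402]) cube([69, 1088, 15]);
translate([802, 258, 402]) cube([69, 1088, 15]);
translate([915, 258, 402]) cube([69, 1088, 15]);
translate([1028, 258, 402]) cube([69, 1088, 15]);
translate([1141, 258, 402]) cube([69, 1088, 15]);
translate([1254, 258, 402]) cube([69, 1088, 15]);
translate([1367, 258, 402]) cube([69, 1088, 15]);
translate([1480, 258, 402]) cube([69, 1088, 15]);
translate([1593, 258, 402]) cube([69, 1088, 15]);
translate([1706, 258, 402]) cube([69, 1088, 15]);
translate([1819, 258, 402]) cube([69, 1088, 15]);
translate([1932, 258, 402]) cube([69, 1088, 15]);
translate([2045, 258, 402]) cube([69, 1088, 15]);


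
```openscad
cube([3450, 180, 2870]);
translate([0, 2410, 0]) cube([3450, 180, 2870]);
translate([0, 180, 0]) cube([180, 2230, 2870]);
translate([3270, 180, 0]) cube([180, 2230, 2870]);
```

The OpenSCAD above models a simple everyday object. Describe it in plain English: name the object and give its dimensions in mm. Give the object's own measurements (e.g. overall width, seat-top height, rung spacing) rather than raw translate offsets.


The wall frame of a small rectangular building: four walls, each 2870 mm tall and 180 mm thick, enclosing a footprint 3450 mm (x) by 2590 mm (y) outside-to-outside, with no floor or roof. The front and back walls (the −y and +y sides) span the full width; the two side walls fit between them.


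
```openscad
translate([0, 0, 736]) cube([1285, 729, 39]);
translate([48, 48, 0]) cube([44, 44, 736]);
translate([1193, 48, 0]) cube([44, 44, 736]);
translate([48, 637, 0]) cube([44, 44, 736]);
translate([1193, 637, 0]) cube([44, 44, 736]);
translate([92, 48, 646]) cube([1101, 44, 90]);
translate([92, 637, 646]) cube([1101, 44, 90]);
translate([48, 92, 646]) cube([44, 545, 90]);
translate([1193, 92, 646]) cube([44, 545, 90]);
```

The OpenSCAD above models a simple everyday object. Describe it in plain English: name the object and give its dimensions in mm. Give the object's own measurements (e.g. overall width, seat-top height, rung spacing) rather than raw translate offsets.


A table: top 1285 mm (x) × 729 mm (y), 39 mm thick, upper face at z = 775 mm, on four 44×44 mm square legs, each inset 48 mm from the nearest pair of top edges from z = 0 to the bottom of the top. Four apron rails, 44 mm thick and 90 mm tall, run between adjacent legs with their top edges flush with the underside of the top and their outer faces flush with the legs' outer faces.


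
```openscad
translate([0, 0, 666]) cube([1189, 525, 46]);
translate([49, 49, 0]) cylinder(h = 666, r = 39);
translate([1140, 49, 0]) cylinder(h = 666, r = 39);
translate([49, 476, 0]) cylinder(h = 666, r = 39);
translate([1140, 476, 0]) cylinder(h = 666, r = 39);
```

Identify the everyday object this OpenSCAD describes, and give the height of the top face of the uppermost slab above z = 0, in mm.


A table. The table height is 712 mm.

A 1189×525×46 slab sits at z = 666 on four Ø78 mm round legs — a table. The top surface is at 666 + 46 = 712 mm.


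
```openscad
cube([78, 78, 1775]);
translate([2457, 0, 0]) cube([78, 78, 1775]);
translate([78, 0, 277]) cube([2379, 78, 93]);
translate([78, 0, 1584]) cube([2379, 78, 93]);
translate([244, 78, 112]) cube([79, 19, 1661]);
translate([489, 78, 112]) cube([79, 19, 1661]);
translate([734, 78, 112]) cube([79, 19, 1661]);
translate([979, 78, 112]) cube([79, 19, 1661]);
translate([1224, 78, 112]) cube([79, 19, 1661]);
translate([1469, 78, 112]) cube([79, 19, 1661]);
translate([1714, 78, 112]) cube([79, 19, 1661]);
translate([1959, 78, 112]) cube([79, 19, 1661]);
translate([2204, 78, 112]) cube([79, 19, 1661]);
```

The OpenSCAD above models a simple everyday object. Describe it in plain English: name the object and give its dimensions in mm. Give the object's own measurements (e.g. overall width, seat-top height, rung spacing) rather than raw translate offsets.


A fence section. Two 78×78 mm posts, 1775 mm tall, stand on the floor with a clear span of 2379 mm between their inner faces. Two horizontal rails of 78×93 mm section span the gap between the posts with their undersides at z = 277 mm and z = 1584 mm, flush with the posts' −y face. 9 pickets, each 79 mm wide, 19 mm thick and 1661 mm tall, are fixed to the +y face of the rails with their bottoms at z = 112 mm, spaced across the span with a 166 mm gap after the −x post and between neighbouring pickets, with 174 mm left before the +x post.


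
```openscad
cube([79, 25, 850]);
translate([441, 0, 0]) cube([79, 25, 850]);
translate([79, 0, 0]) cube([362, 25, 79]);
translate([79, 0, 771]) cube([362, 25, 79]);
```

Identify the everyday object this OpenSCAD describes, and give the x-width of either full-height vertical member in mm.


A picture frame. The border width is 79 mm.

Four thin pieces enclosing a rectangular opening — a picture frame. The two full-height stiles are 850 mm tall; the top rail sits at z = 771 and is 79 mm tall, so the border above the opening is 850 − 771 = 79 mm, matching the stile x-width.


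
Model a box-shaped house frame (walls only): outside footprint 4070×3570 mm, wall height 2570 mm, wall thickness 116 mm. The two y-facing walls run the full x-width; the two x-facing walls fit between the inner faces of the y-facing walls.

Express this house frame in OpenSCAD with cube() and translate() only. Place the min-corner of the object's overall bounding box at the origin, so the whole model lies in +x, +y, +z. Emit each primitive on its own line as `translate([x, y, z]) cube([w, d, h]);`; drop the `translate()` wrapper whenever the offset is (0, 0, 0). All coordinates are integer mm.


cube([4070, 116, 2570]);
translate([0, 3454, 0]) cube([4070, 116, 2570]);
translate([0, 116, 0]) cube([116, 3338, 2570]);
translate([3954, 116, 0]) cube([116, 3338, 2570]);


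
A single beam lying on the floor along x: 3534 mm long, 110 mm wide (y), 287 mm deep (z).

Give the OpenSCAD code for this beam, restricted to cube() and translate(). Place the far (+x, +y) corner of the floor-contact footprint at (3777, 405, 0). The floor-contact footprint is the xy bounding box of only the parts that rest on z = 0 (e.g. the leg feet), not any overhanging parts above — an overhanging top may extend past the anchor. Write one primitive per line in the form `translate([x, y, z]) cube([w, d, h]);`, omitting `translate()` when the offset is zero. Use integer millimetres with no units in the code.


translate([243, 295, 0]) cube([3534, 110, 287]);


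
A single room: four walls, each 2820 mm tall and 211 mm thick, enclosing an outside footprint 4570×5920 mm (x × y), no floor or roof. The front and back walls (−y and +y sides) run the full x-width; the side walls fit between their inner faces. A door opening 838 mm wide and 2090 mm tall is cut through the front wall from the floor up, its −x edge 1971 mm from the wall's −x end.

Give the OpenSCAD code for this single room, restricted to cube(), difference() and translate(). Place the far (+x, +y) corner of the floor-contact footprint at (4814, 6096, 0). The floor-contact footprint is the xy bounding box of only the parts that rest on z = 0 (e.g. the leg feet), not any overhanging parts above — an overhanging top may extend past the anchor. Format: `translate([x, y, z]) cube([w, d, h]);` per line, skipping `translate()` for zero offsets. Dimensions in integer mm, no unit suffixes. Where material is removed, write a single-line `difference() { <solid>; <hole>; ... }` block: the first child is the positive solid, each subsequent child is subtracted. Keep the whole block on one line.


difference() { translate([244, 176, 0]) cube([4570, 211, 2820]); translate([2215, 176, 0]) cube([838, 211, 2090]); }
translate([244, 5885, 0]) cube([4570, 211, 2820]);
translate([244, 387, 0]) cube([211, 5498, 2820]);
translate([4603, 387, 0]) cube([211, 5498, 2820]);


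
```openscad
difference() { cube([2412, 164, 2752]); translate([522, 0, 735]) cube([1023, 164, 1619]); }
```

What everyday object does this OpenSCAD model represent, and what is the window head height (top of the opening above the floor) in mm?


A wall with a window opening. The window head height is 2354 mm.

A wall with a rectangular opening subtracted — a window. Sill at z = 735, opening 1619 mm tall, so the head is at 735 + 1619 = 2354 mm.


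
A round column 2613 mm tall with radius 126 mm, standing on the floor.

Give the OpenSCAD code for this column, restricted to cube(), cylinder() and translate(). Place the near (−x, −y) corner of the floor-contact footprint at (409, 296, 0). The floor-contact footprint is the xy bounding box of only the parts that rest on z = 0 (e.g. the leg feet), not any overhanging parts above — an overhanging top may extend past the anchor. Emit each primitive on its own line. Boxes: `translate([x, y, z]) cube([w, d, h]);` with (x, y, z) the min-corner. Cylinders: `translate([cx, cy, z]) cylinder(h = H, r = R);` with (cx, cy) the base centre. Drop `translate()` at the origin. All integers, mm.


translate([535, 422, 0]) cylinder(h = 2613, r = 126);


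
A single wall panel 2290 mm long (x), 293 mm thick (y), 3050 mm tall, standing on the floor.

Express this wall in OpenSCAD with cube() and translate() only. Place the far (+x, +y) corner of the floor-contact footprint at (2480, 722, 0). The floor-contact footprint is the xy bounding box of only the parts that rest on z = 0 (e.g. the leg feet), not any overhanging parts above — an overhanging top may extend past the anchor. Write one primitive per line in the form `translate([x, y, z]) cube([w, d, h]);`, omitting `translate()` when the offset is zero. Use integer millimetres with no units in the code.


translate([190, 429, 0]) cube([2290, 293, 3050]);


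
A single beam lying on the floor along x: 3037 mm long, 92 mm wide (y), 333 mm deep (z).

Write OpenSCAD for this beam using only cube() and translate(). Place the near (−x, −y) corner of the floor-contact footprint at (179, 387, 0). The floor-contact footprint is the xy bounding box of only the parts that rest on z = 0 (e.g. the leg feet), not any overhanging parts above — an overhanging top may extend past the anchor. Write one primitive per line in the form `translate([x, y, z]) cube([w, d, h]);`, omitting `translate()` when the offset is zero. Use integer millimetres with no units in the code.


translate([179, 387, 0]) cube([3037, 92, 333]);


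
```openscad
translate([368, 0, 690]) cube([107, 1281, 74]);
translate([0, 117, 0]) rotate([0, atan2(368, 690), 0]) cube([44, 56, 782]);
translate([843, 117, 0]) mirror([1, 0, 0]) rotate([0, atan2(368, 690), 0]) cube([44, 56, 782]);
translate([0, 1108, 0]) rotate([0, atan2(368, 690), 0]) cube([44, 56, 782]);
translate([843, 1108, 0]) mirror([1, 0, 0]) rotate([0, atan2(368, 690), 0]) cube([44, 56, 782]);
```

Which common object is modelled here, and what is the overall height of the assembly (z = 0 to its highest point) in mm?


A sawhorse. The overall height is 764 mm.

A beam across two mirrored pairs of raked legs — a sawhorse. The beam's underside is at z = 690 (matching the legs' vertical rise in atan2(368, 690)) and the beam is 74 mm tall, so its top is at 690 + 74 = 764 mm. The raked legs top out at the beam's underside, so that is the highest point.


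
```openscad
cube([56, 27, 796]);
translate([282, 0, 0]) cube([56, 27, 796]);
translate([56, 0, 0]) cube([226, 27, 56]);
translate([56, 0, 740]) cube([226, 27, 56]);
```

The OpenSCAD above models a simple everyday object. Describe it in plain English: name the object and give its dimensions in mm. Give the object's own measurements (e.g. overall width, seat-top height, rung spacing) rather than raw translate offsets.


A rectangular picture frame lying in the x–z plane (depth along y). The opening is 226 mm wide (x) by 684 mm tall (z), surrounded by a border 56 mm wide on all four sides. The frame is 27 mm deep and is made of two full-height vertical stiles with two horizontal rails fitted between them.


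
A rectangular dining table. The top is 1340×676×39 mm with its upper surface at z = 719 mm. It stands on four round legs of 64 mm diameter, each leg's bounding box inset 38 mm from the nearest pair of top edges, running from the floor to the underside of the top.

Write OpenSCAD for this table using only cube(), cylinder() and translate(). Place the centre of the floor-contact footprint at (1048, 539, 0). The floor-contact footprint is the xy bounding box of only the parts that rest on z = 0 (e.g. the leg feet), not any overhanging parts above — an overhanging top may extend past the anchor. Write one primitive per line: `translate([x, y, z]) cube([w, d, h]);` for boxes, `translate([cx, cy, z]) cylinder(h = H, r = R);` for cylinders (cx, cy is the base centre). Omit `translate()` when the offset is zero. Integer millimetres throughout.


// leg_h = 719 - 39 = 680
translate([378, 201, 680]) cube([1340, 676, 39]);
translate([448, 271, 0]) cylinder(h = 680, r = 32);
translate([1648, 271, 0]) cylinder(h = 680, r = 32);
translate([448, 807, 0]) cylinder(h = 680, r = 32);
translate([1648, 807, 0]) cylinder(h = 680, r = 32);


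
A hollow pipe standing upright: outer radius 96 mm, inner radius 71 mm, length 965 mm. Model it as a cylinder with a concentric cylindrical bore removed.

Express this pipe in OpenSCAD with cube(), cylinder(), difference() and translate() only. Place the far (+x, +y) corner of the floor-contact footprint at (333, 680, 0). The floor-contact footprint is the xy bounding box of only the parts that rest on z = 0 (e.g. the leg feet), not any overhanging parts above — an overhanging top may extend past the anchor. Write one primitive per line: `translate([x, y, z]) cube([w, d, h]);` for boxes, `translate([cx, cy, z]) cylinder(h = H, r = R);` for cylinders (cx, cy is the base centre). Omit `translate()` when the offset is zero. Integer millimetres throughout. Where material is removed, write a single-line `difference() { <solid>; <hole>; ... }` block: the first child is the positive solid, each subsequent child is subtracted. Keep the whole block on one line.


difference() { translate([237, 584, 0]) cylinder(h = 965, r = 96); translate([237, 584, 0]) cylinder(h = 965, r = 71); }


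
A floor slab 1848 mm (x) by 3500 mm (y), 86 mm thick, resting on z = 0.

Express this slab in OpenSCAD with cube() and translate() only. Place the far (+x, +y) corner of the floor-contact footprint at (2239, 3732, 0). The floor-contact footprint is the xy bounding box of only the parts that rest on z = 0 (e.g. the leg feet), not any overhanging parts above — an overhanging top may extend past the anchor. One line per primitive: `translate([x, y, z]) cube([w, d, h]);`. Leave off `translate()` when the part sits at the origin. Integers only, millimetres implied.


translate([391, 232, 0]) cube([1848, 3500, 86]);


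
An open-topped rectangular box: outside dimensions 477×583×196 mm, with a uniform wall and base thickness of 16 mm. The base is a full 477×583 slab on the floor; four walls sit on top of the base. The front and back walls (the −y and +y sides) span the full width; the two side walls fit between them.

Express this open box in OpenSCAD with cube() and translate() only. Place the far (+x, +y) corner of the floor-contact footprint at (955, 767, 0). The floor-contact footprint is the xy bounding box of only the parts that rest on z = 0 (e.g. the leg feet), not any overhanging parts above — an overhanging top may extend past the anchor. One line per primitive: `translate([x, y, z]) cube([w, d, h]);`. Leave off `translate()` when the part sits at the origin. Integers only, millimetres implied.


translate([478, 184, 0]) cube([477, 583, 16]);
translate([478, 184, 16]) cube([477, 16, 180]);
translate([478, 751, 16]) cube([477, 16, 180]);
translate([478, 200, 16]) cube([16, 551, 180]);
translate([939, 200, 16]) cube([16, 551, 180]);


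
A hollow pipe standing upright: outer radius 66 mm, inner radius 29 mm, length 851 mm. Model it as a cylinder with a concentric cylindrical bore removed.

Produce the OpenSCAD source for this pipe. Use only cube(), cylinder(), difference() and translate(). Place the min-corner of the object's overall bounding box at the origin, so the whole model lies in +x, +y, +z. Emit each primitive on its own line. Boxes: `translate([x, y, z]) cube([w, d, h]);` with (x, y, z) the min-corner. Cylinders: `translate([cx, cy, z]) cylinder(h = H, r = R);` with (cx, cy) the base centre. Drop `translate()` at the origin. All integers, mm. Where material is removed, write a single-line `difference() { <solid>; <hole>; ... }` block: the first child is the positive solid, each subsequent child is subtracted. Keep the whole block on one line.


difference() { translate([66, 66, 0]) cylinder(h = 851, r = 66); translate([66, 66, 0]) cylinder(h = 851, r = 29); }


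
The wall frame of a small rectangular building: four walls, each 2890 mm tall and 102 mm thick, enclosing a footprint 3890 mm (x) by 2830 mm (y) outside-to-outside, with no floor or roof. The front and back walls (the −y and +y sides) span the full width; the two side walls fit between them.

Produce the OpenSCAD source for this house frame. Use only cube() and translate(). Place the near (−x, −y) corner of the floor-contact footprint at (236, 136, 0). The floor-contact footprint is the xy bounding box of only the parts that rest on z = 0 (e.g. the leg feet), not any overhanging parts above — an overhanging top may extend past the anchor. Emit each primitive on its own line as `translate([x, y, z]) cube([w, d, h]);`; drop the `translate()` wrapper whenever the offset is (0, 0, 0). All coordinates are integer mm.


translate([236, 136, 0]) cube([3890, 102, 2890]);
translate([236, 2864, 0]) cube([3890, 102, 2890]);
translate([236, 238, 0]) cube([102, 2626, 2890]);
translate([4024, 238, 0]) cube([102, 2626, 2890]);


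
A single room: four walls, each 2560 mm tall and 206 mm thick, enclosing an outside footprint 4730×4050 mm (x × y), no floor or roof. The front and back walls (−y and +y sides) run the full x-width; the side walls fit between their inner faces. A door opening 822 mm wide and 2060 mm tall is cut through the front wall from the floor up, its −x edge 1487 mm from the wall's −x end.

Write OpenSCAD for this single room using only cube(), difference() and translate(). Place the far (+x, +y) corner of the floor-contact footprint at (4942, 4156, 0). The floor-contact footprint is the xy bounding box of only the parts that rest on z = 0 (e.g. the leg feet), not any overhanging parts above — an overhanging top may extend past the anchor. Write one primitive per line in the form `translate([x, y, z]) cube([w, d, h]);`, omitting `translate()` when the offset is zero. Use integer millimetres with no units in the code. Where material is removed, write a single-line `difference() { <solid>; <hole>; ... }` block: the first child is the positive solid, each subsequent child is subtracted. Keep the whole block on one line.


difference() { translate([212, 106, 0]) cube([4730, 206, 2560]); translate([1699, 106, 0]) cube([822, 206, 2060]); }
translate([212, 3950, 0]) cube([4730, 206, 2560]);
translate([212, 312, 0]) cube([206, 3638, 2560]);
translate([4736, 312, 0]) cube([206, 3638, 2560]);


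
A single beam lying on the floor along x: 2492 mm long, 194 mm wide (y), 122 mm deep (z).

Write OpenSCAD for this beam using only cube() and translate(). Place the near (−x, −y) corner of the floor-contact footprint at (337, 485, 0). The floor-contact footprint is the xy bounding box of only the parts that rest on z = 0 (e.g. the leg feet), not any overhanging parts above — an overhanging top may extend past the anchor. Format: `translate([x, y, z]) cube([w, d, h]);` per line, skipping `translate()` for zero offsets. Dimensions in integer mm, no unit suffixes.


translate([337, 485, 0]) cube([2492, 194, 122]);


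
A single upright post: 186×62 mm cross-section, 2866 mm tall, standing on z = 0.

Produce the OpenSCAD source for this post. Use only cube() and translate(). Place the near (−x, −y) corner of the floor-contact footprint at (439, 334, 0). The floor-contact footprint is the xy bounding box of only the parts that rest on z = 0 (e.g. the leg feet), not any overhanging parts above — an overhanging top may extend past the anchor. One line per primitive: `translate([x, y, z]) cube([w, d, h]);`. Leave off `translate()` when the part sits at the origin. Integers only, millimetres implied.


translate([439, 334, 0]) cube([186, 62, 2866]);


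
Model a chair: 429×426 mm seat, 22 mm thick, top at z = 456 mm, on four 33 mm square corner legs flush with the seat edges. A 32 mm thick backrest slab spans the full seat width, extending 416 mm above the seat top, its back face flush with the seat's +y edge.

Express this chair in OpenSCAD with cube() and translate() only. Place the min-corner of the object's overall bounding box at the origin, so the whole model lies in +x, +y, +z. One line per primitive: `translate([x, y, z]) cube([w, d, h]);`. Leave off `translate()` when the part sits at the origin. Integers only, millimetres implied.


translate([0, 0, 434]) cube([429, 426, 22]);
cube([33, 33, 434]);
translate([396, 0, 0]) cube([33, 33, 434]);
translate([0, 393, 0]) cube([33, 33, 434]);
translate([396, 393, 0]) cube([33, 33, 434]);
translate([0, 394, 456]) cube([429, 32, 416]);


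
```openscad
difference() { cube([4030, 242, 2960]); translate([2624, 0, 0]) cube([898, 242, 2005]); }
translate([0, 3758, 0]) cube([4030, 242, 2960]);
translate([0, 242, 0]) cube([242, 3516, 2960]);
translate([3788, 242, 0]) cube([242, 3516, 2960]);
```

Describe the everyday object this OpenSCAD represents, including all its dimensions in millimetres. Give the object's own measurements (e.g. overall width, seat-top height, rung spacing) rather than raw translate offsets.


A single room: four walls, each 2960 mm tall and 242 mm thick, enclosing an outside footprint 4030×4000 mm (x × y), no floor or roof. The front and back walls (−y and +y sides) run the full x-width; the side walls fit between their inner faces. A door opening 898 mm wide and 2005 mm tall is cut through the front wall from the floor up, its −x edge 2624 mm from the wall's −x end.


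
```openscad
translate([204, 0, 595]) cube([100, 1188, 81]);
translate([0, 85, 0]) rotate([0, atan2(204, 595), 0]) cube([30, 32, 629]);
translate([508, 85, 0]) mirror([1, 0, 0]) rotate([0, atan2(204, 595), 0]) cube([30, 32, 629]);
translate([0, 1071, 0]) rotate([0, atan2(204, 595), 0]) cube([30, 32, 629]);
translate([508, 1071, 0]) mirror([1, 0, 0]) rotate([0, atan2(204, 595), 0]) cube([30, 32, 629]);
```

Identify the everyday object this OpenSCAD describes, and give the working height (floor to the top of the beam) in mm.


A sawhorse. The overall height is 676 mm.

A beam across two mirrored pairs of raked legs — a sawhorse. The beam's underside is at z = 595 (matching the legs' vertical rise in atan2(204, 595)) and the beam is 81 mm tall, so its top is at 595 + 81 = 676 mm. The raked legs top out at the beam's underside, so that is the highest point.


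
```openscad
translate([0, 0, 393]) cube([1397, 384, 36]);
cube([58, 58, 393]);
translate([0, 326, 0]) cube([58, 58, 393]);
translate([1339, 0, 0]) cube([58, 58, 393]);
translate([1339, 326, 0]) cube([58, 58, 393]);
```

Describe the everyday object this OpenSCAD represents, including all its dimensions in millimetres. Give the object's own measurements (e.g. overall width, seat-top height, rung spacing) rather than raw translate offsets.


A bench: a 1397×384 mm seat slab, 36 mm thick, top at z = 429 mm, on four 58×58 mm square legs flush with the seat corners and standing on z = 0.


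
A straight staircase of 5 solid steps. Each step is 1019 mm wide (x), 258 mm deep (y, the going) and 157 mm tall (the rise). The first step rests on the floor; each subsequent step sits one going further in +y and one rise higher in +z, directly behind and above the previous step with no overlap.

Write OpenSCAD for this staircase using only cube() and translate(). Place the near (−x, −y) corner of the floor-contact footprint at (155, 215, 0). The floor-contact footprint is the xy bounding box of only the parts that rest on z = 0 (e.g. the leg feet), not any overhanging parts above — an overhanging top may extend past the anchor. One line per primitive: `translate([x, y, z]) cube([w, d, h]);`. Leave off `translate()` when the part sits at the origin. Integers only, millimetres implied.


translate([155, 215, 0]) cube([1019, 258, 157]);
translate([155, 473, 157]) cube([1019, 258, 157]);
translate([155, 731, 314]) cube([1019, 258, 157]);
translate([155, 989, 471]) cube([1019, 258, 157]);
translate([155, 1247, 628]) cube([1019, 258, 157]);


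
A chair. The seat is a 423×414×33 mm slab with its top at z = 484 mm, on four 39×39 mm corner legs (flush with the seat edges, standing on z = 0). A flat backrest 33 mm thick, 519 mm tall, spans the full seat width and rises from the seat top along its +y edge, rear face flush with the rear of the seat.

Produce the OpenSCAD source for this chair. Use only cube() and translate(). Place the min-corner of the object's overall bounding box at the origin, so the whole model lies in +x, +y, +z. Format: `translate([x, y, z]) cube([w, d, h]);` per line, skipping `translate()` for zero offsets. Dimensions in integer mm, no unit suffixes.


// leg_h = 484 - 33 = 451
translate([0, 0, 451]) cube([423, 414, 33]);
cube([39, 39, 451]);
translate([384, 0, 0]) cube([39, 39, 451]);
translate([0, 375, 0]) cube([39, 39, 451]);
translate([384, 375, 0]) cube([39, 39, 451]);
translate([0, 381, 484]) cube([423, 33, 519]);


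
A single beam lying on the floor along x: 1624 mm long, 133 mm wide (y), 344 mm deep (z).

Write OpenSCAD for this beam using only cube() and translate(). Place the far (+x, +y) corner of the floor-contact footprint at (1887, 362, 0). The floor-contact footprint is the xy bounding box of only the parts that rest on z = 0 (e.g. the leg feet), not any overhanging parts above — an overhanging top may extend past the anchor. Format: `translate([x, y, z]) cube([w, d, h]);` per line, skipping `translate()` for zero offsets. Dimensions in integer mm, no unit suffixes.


translate([263, 229, 0]) cube([1624, 133, 344]);


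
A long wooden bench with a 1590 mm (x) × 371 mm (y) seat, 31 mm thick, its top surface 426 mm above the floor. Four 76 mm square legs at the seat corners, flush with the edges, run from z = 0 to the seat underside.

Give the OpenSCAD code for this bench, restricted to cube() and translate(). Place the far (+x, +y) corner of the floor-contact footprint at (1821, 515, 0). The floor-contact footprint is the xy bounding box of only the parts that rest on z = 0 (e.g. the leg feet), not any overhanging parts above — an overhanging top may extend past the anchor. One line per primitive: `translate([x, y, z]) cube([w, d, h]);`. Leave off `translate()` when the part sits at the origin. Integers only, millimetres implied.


// leg_h = 426 − 31 = 395
translate([231, 144, 395]) cube([1590, 371, 31]);
translate([231, 144, 0]) cube([76, 76, 395]);
translate([231, 439, 0]) cube([76, 76, 395]);
translate([1745, 144, 0]) cube([76, 76, 395]);
translate([1745, 439, 0]) cube([76, 76, 395]);
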